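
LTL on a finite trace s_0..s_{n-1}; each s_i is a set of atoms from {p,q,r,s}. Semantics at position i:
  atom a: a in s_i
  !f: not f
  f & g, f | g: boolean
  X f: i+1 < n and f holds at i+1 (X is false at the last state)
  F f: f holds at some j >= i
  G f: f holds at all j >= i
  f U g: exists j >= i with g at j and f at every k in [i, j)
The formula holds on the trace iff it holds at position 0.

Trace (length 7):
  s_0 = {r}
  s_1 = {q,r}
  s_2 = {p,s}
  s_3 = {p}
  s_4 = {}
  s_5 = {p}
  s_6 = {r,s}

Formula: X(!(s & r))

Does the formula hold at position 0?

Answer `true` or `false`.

s_0={r}: X(!(s & r))=True !(s & r)=True (s & r)=False s=False r=True
s_1={q,r}: X(!(s & r))=True !(s & r)=True (s & r)=False s=False r=True
s_2={p,s}: X(!(s & r))=True !(s & r)=True (s & r)=False s=True r=False
s_3={p}: X(!(s & r))=True !(s & r)=True (s & r)=False s=False r=False
s_4={}: X(!(s & r))=True !(s & r)=True (s & r)=False s=False r=False
s_5={p}: X(!(s & r))=False !(s & r)=True (s & r)=False s=False r=False
s_6={r,s}: X(!(s & r))=False !(s & r)=False (s & r)=True s=True r=True

Answer: true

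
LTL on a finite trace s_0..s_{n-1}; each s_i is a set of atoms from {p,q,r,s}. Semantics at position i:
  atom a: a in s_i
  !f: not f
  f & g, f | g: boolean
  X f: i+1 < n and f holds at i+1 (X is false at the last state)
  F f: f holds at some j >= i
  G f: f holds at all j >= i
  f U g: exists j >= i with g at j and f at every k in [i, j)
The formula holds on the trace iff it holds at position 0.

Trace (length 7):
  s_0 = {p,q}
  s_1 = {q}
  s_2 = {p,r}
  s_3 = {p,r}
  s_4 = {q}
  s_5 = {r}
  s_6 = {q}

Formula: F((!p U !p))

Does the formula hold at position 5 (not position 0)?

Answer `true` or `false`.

s_0={p,q}: F((!p U !p))=True (!p U !p)=False !p=False p=True
s_1={q}: F((!p U !p))=True (!p U !p)=True !p=True p=False
s_2={p,r}: F((!p U !p))=True (!p U !p)=False !p=False p=True
s_3={p,r}: F((!p U !p))=True (!p U !p)=False !p=False p=True
s_4={q}: F((!p U !p))=True (!p U !p)=True !p=True p=False
s_5={r}: F((!p U !p))=True (!p U !p)=True !p=True p=False
s_6={q}: F((!p U !p))=True (!p U !p)=True !p=True p=False
Evaluating at position 5: result = True

Answer: true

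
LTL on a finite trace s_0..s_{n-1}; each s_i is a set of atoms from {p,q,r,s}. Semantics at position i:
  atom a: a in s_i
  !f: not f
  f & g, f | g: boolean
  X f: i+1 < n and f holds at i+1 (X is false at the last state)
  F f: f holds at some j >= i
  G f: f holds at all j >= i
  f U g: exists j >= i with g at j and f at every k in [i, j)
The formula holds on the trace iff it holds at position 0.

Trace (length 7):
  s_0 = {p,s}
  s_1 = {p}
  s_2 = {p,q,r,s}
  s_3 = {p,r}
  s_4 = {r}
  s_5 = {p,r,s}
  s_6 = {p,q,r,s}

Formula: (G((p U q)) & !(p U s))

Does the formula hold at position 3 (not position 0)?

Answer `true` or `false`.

Answer: false

Derivation:
s_0={p,s}: (G((p U q)) & !(p U s))=False G((p U q))=False (p U q)=True p=True q=False !(p U s)=False (p U s)=True s=True
s_1={p}: (G((p U q)) & !(p U s))=False G((p U q))=False (p U q)=True p=True q=False !(p U s)=False (p U s)=True s=False
s_2={p,q,r,s}: (G((p U q)) & !(p U s))=False G((p U q))=False (p U q)=True p=True q=True !(p U s)=False (p U s)=True s=True
s_3={p,r}: (G((p U q)) & !(p U s))=False G((p U q))=False (p U q)=False p=True q=False !(p U s)=True (p U s)=False s=False
s_4={r}: (G((p U q)) & !(p U s))=False G((p U q))=False (p U q)=False p=False q=False !(p U s)=True (p U s)=False s=False
s_5={p,r,s}: (G((p U q)) & !(p U s))=False G((p U q))=True (p U q)=True p=True q=False !(p U s)=False (p U s)=True s=True
s_6={p,q,r,s}: (G((p U q)) & !(p U s))=False G((p U q))=True (p U q)=True p=True q=True !(p U s)=False (p U s)=True s=True
Evaluating at position 3: result = False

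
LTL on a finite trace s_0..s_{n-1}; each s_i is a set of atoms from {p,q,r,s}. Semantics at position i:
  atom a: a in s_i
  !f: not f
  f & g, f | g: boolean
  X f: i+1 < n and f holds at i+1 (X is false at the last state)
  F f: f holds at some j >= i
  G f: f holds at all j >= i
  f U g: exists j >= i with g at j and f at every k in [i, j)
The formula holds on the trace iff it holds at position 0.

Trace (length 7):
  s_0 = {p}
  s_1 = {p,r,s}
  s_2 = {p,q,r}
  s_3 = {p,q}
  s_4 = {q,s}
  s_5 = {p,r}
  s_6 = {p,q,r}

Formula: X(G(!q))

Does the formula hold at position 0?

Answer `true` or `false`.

s_0={p}: X(G(!q))=False G(!q)=False !q=True q=False
s_1={p,r,s}: X(G(!q))=False G(!q)=False !q=True q=False
s_2={p,q,r}: X(G(!q))=False G(!q)=False !q=False q=True
s_3={p,q}: X(G(!q))=False G(!q)=False !q=False q=True
s_4={q,s}: X(G(!q))=False G(!q)=False !q=False q=True
s_5={p,r}: X(G(!q))=False G(!q)=False !q=True q=False
s_6={p,q,r}: X(G(!q))=False G(!q)=False !q=False q=True

Answer: false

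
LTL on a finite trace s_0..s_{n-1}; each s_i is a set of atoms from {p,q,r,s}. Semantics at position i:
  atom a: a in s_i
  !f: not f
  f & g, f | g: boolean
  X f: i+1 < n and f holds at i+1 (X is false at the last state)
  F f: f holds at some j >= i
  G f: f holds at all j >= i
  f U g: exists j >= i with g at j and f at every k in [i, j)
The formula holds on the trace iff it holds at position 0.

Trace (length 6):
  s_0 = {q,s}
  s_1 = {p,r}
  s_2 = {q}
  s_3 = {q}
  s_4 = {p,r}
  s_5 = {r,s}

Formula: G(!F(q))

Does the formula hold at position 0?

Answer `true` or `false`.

s_0={q,s}: G(!F(q))=False !F(q)=False F(q)=True q=True
s_1={p,r}: G(!F(q))=False !F(q)=False F(q)=True q=False
s_2={q}: G(!F(q))=False !F(q)=False F(q)=True q=True
s_3={q}: G(!F(q))=False !F(q)=False F(q)=True q=True
s_4={p,r}: G(!F(q))=True !F(q)=True F(q)=False q=False
s_5={r,s}: G(!F(q))=True !F(q)=True F(q)=False q=False

Answer: false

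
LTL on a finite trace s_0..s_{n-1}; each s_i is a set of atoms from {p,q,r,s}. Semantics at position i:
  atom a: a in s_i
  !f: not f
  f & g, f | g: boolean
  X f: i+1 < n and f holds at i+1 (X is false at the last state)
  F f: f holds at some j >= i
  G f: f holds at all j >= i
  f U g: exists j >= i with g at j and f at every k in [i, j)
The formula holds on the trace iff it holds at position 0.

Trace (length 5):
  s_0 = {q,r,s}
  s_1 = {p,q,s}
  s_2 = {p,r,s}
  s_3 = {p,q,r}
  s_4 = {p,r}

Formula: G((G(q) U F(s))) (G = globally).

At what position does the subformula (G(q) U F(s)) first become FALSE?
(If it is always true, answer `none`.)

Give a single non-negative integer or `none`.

s_0={q,r,s}: (G(q) U F(s))=True G(q)=False q=True F(s)=True s=True
s_1={p,q,s}: (G(q) U F(s))=True G(q)=False q=True F(s)=True s=True
s_2={p,r,s}: (G(q) U F(s))=True G(q)=False q=False F(s)=True s=True
s_3={p,q,r}: (G(q) U F(s))=False G(q)=False q=True F(s)=False s=False
s_4={p,r}: (G(q) U F(s))=False G(q)=False q=False F(s)=False s=False
G((G(q) U F(s))) holds globally = False
First violation at position 3.

Answer: 3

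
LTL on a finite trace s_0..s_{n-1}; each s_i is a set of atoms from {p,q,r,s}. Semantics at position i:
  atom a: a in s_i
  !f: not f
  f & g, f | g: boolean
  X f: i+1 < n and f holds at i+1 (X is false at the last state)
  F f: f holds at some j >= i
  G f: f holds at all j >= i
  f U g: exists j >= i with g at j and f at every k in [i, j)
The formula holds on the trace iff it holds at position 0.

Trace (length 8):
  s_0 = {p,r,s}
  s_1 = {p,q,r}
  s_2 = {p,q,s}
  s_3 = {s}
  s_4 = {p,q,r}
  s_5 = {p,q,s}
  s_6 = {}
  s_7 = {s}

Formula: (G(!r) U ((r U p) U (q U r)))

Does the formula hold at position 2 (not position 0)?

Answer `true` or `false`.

Answer: false

Derivation:
s_0={p,r,s}: (G(!r) U ((r U p) U (q U r)))=True G(!r)=False !r=False r=True ((r U p) U (q U r))=True (r U p)=True p=True (q U r)=True q=False
s_1={p,q,r}: (G(!r) U ((r U p) U (q U r)))=True G(!r)=False !r=False r=True ((r U p) U (q U r))=True (r U p)=True p=True (q U r)=True q=True
s_2={p,q,s}: (G(!r) U ((r U p) U (q U r)))=False G(!r)=False !r=True r=False ((r U p) U (q U r))=False (r U p)=True p=True (q U r)=False q=True
s_3={s}: (G(!r) U ((r U p) U (q U r)))=False G(!r)=False !r=True r=False ((r U p) U (q U r))=False (r U p)=False p=False (q U r)=False q=False
s_4={p,q,r}: (G(!r) U ((r U p) U (q U r)))=True G(!r)=False !r=False r=True ((r U p) U (q U r))=True (r U p)=True p=True (q U r)=True q=True
s_5={p,q,s}: (G(!r) U ((r U p) U (q U r)))=False G(!r)=True !r=True r=False ((r U p) U (q U r))=False (r U p)=True p=True (q U r)=False q=True
s_6={}: (G(!r) U ((r U p) U (q U r)))=False G(!r)=True !r=True r=False ((r U p) U (q U r))=False (r U p)=False p=False (q U r)=False q=False
s_7={s}: (G(!r) U ((r U p) U (q U r)))=False G(!r)=True !r=True r=False ((r U p) U (q U r))=False (r U p)=False p=False (q U r)=False q=False
Evaluating at position 2: result = False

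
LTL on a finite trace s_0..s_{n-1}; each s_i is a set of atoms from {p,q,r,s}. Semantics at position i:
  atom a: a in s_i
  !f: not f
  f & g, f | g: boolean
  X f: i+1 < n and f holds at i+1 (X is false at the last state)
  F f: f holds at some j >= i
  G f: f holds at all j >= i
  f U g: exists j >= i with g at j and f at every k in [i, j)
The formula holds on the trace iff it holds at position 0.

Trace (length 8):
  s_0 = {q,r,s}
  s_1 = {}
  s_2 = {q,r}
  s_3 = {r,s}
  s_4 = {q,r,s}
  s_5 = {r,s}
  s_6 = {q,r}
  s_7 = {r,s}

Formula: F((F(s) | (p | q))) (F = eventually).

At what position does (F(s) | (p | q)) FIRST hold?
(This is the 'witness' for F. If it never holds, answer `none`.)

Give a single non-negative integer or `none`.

s_0={q,r,s}: (F(s) | (p | q))=True F(s)=True s=True (p | q)=True p=False q=True
s_1={}: (F(s) | (p | q))=True F(s)=True s=False (p | q)=False p=False q=False
s_2={q,r}: (F(s) | (p | q))=True F(s)=True s=False (p | q)=True p=False q=True
s_3={r,s}: (F(s) | (p | q))=True F(s)=True s=True (p | q)=False p=False q=False
s_4={q,r,s}: (F(s) | (p | q))=True F(s)=True s=True (p | q)=True p=False q=True
s_5={r,s}: (F(s) | (p | q))=True F(s)=True s=True (p | q)=False p=False q=False
s_6={q,r}: (F(s) | (p | q))=True F(s)=True s=False (p | q)=True p=False q=True
s_7={r,s}: (F(s) | (p | q))=True F(s)=True s=True (p | q)=False p=False q=False
F((F(s) | (p | q))) holds; first witness at position 0.

Answer: 0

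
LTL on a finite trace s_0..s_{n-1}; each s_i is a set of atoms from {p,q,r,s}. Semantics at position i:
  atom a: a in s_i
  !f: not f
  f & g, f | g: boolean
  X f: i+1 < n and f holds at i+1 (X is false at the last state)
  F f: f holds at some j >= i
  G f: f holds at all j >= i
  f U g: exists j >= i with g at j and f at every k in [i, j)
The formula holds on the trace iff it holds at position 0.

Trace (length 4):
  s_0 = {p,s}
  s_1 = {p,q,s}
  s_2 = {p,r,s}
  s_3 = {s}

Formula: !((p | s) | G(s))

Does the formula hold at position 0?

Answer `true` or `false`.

Answer: false

Derivation:
s_0={p,s}: !((p | s) | G(s))=False ((p | s) | G(s))=True (p | s)=True p=True s=True G(s)=True
s_1={p,q,s}: !((p | s) | G(s))=False ((p | s) | G(s))=True (p | s)=True p=True s=True G(s)=True
s_2={p,r,s}: !((p | s) | G(s))=False ((p | s) | G(s))=True (p | s)=True p=True s=True G(s)=True
s_3={s}: !((p | s) | G(s))=False ((p | s) | G(s))=True (p | s)=True p=False s=True G(s)=True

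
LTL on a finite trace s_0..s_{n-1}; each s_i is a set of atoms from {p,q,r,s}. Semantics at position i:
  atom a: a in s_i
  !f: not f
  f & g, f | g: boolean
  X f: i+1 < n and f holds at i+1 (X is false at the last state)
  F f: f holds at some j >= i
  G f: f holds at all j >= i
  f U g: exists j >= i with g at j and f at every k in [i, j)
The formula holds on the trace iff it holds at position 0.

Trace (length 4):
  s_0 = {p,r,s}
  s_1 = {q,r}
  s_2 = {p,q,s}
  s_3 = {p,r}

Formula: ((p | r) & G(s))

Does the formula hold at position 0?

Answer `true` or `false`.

Answer: false

Derivation:
s_0={p,r,s}: ((p | r) & G(s))=False (p | r)=True p=True r=True G(s)=False s=True
s_1={q,r}: ((p | r) & G(s))=False (p | r)=True p=False r=True G(s)=False s=False
s_2={p,q,s}: ((p | r) & G(s))=False (p | r)=True p=True r=False G(s)=False s=True
s_3={p,r}: ((p | r) & G(s))=False (p | r)=True p=True r=True G(s)=False s=False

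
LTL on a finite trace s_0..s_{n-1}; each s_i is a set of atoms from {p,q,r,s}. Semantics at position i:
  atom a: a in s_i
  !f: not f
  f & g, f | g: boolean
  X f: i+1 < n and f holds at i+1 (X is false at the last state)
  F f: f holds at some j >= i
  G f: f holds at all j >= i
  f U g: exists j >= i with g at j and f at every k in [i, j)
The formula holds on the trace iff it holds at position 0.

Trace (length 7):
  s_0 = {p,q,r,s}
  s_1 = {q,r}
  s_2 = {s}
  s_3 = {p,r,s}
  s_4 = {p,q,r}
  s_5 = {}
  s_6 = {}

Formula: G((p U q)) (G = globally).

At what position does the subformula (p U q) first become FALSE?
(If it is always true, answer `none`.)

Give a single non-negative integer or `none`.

s_0={p,q,r,s}: (p U q)=True p=True q=True
s_1={q,r}: (p U q)=True p=False q=True
s_2={s}: (p U q)=False p=False q=False
s_3={p,r,s}: (p U q)=True p=True q=False
s_4={p,q,r}: (p U q)=True p=True q=True
s_5={}: (p U q)=False p=False q=False
s_6={}: (p U q)=False p=False q=False
G((p U q)) holds globally = False
First violation at position 2.

Answer: 2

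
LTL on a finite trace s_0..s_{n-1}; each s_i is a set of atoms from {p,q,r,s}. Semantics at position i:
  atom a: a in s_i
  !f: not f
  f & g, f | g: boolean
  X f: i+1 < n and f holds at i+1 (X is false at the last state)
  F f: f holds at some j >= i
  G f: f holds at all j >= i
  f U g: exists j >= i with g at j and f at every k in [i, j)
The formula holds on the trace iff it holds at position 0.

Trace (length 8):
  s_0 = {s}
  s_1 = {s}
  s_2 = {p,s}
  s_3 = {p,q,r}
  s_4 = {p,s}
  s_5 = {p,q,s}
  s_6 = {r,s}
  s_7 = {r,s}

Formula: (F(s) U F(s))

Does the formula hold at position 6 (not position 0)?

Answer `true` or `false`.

s_0={s}: (F(s) U F(s))=True F(s)=True s=True
s_1={s}: (F(s) U F(s))=True F(s)=True s=True
s_2={p,s}: (F(s) U F(s))=True F(s)=True s=True
s_3={p,q,r}: (F(s) U F(s))=True F(s)=True s=False
s_4={p,s}: (F(s) U F(s))=True F(s)=True s=True
s_5={p,q,s}: (F(s) U F(s))=True F(s)=True s=True
s_6={r,s}: (F(s) U F(s))=True F(s)=True s=True
s_7={r,s}: (F(s) U F(s))=True F(s)=True s=True
Evaluating at position 6: result = True

Answer: true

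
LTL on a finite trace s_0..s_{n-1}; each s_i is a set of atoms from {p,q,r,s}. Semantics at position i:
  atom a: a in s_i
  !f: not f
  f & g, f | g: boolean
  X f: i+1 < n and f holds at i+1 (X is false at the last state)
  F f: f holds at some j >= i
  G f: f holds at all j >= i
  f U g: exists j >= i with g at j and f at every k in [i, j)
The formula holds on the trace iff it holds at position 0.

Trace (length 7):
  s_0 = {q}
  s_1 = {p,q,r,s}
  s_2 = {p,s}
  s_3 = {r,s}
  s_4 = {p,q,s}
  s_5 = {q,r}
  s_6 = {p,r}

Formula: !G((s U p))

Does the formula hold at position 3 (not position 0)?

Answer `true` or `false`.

s_0={q}: !G((s U p))=True G((s U p))=False (s U p)=False s=False p=False
s_1={p,q,r,s}: !G((s U p))=True G((s U p))=False (s U p)=True s=True p=True
s_2={p,s}: !G((s U p))=True G((s U p))=False (s U p)=True s=True p=True
s_3={r,s}: !G((s U p))=True G((s U p))=False (s U p)=True s=True p=False
s_4={p,q,s}: !G((s U p))=True G((s U p))=False (s U p)=True s=True p=True
s_5={q,r}: !G((s U p))=True G((s U p))=False (s U p)=False s=False p=False
s_6={p,r}: !G((s U p))=False G((s U p))=True (s U p)=True s=False p=True
Evaluating at position 3: result = True

Answer: true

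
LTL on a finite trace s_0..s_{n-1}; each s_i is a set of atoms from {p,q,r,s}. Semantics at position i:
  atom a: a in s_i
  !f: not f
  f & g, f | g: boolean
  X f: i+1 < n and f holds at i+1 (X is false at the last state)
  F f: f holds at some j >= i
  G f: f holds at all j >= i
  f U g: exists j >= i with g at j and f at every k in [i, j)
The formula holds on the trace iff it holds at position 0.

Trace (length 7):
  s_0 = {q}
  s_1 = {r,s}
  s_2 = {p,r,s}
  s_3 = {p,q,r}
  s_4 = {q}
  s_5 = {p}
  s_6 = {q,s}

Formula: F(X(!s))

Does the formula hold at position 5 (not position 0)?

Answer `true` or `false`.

s_0={q}: F(X(!s))=True X(!s)=False !s=True s=False
s_1={r,s}: F(X(!s))=True X(!s)=False !s=False s=True
s_2={p,r,s}: F(X(!s))=True X(!s)=True !s=False s=True
s_3={p,q,r}: F(X(!s))=True X(!s)=True !s=True s=False
s_4={q}: F(X(!s))=True X(!s)=True !s=True s=False
s_5={p}: F(X(!s))=False X(!s)=False !s=True s=False
s_6={q,s}: F(X(!s))=False X(!s)=False !s=False s=True
Evaluating at position 5: result = False

Answer: false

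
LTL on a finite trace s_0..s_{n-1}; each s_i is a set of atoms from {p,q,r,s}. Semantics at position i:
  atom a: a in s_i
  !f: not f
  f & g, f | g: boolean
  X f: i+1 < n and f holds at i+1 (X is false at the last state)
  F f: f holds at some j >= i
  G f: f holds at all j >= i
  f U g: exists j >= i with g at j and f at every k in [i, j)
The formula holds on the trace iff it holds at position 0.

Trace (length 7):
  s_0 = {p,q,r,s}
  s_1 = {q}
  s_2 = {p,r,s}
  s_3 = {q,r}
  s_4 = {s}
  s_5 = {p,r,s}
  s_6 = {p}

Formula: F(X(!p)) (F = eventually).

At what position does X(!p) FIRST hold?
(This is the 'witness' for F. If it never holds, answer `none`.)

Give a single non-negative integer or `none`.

Answer: 0

Derivation:
s_0={p,q,r,s}: X(!p)=True !p=False p=True
s_1={q}: X(!p)=False !p=True p=False
s_2={p,r,s}: X(!p)=True !p=False p=True
s_3={q,r}: X(!p)=True !p=True p=False
s_4={s}: X(!p)=False !p=True p=False
s_5={p,r,s}: X(!p)=False !p=False p=True
s_6={p}: X(!p)=False !p=False p=True
F(X(!p)) holds; first witness at position 0.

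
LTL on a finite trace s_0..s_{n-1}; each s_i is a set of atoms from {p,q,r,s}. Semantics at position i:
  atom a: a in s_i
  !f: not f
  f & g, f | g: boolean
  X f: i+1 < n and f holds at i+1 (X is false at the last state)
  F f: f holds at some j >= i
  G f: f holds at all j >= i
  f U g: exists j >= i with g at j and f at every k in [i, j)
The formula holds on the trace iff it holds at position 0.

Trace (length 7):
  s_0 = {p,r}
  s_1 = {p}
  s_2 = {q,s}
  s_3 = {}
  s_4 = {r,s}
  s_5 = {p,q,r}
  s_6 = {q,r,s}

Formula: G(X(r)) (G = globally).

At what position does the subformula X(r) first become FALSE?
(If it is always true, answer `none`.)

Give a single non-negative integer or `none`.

Answer: 0

Derivation:
s_0={p,r}: X(r)=False r=True
s_1={p}: X(r)=False r=False
s_2={q,s}: X(r)=False r=False
s_3={}: X(r)=True r=False
s_4={r,s}: X(r)=True r=True
s_5={p,q,r}: X(r)=True r=True
s_6={q,r,s}: X(r)=False r=True
G(X(r)) holds globally = False
First violation at position 0.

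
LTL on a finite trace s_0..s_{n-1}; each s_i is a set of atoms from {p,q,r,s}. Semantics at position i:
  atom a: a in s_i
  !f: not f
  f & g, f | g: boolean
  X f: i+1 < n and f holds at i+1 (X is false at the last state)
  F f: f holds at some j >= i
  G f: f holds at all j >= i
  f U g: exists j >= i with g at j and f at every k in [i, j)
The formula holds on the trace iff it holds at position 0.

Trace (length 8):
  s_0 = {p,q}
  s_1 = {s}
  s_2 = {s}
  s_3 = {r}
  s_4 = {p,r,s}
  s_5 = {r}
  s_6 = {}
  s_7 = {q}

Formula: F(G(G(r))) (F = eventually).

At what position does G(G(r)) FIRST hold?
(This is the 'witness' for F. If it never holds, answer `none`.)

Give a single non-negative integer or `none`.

Answer: none

Derivation:
s_0={p,q}: G(G(r))=False G(r)=False r=False
s_1={s}: G(G(r))=False G(r)=False r=False
s_2={s}: G(G(r))=False G(r)=False r=False
s_3={r}: G(G(r))=False G(r)=False r=True
s_4={p,r,s}: G(G(r))=False G(r)=False r=True
s_5={r}: G(G(r))=False G(r)=False r=True
s_6={}: G(G(r))=False G(r)=False r=False
s_7={q}: G(G(r))=False G(r)=False r=False
F(G(G(r))) does not hold (no witness exists).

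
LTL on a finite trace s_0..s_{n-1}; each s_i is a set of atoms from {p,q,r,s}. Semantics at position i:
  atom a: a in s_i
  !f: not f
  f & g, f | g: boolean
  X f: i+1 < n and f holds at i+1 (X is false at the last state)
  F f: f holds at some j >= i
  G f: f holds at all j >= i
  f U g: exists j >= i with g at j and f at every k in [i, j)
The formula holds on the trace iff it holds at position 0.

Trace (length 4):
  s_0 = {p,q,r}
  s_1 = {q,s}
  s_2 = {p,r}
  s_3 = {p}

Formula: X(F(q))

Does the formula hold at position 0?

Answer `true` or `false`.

Answer: true

Derivation:
s_0={p,q,r}: X(F(q))=True F(q)=True q=True
s_1={q,s}: X(F(q))=False F(q)=True q=True
s_2={p,r}: X(F(q))=False F(q)=False q=False
s_3={p}: X(F(q))=False F(q)=False q=False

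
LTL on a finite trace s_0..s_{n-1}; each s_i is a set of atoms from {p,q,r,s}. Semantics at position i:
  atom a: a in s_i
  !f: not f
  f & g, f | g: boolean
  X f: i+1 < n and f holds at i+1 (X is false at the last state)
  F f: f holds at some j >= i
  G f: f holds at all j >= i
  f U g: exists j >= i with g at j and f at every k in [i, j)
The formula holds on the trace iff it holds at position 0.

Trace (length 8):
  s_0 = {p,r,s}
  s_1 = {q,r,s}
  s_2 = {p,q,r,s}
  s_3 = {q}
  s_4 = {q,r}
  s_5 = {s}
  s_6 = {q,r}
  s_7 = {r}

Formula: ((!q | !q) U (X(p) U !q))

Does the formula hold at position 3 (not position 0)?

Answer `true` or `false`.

Answer: false

Derivation:
s_0={p,r,s}: ((!q | !q) U (X(p) U !q))=True (!q | !q)=True !q=True q=False (X(p) U !q)=True X(p)=False p=True
s_1={q,r,s}: ((!q | !q) U (X(p) U !q))=False (!q | !q)=False !q=False q=True (X(p) U !q)=False X(p)=True p=False
s_2={p,q,r,s}: ((!q | !q) U (X(p) U !q))=False (!q | !q)=False !q=False q=True (X(p) U !q)=False X(p)=False p=True
s_3={q}: ((!q | !q) U (X(p) U !q))=False (!q | !q)=False !q=False q=True (X(p) U !q)=False X(p)=False p=False
s_4={q,r}: ((!q | !q) U (X(p) U !q))=False (!q | !q)=False !q=False q=True (X(p) U !q)=False X(p)=False p=False
s_5={s}: ((!q | !q) U (X(p) U !q))=True (!q | !q)=True !q=True q=False (X(p) U !q)=True X(p)=False p=False
s_6={q,r}: ((!q | !q) U (X(p) U !q))=False (!q | !q)=False !q=False q=True (X(p) U !q)=False X(p)=False p=False
s_7={r}: ((!q | !q) U (X(p) U !q))=True (!q | !q)=True !q=True q=False (X(p) U !q)=True X(p)=False p=False
Evaluating at position 3: result = False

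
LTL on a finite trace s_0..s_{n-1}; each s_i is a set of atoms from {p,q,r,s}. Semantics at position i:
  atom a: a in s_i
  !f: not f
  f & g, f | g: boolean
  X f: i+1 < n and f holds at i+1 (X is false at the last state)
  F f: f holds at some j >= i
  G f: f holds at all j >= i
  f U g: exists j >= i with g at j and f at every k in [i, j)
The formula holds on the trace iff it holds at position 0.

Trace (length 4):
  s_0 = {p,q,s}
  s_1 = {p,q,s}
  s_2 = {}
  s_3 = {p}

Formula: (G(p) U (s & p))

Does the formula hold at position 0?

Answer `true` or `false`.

Answer: true

Derivation:
s_0={p,q,s}: (G(p) U (s & p))=True G(p)=False p=True (s & p)=True s=True
s_1={p,q,s}: (G(p) U (s & p))=True G(p)=False p=True (s & p)=True s=True
s_2={}: (G(p) U (s & p))=False G(p)=False p=False (s & p)=False s=False
s_3={p}: (G(p) U (s & p))=False G(p)=True p=True (s & p)=False s=False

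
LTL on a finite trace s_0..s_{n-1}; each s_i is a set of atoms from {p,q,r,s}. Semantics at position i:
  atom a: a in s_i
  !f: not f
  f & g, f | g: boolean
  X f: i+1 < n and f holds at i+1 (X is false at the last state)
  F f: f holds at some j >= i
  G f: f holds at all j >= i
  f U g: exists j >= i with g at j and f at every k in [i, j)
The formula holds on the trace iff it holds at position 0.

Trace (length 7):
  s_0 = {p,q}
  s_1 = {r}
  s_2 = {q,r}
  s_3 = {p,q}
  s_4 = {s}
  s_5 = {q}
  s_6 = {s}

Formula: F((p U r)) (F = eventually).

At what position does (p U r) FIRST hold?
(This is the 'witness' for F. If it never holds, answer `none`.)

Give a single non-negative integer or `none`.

s_0={p,q}: (p U r)=True p=True r=False
s_1={r}: (p U r)=True p=False r=True
s_2={q,r}: (p U r)=True p=False r=True
s_3={p,q}: (p U r)=False p=True r=False
s_4={s}: (p U r)=False p=False r=False
s_5={q}: (p U r)=False p=False r=False
s_6={s}: (p U r)=False p=False r=False
F((p U r)) holds; first witness at position 0.

Answer: 0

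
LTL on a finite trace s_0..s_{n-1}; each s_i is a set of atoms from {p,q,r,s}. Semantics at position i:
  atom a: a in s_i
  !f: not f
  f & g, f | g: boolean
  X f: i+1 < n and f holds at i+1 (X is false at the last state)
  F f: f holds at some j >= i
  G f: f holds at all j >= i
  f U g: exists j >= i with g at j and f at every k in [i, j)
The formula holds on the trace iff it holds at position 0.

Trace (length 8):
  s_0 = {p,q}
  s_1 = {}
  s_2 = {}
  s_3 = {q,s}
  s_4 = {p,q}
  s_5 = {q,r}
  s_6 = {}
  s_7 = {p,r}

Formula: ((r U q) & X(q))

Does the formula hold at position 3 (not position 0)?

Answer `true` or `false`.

Answer: true

Derivation:
s_0={p,q}: ((r U q) & X(q))=False (r U q)=True r=False q=True X(q)=False
s_1={}: ((r U q) & X(q))=False (r U q)=False r=False q=False X(q)=False
s_2={}: ((r U q) & X(q))=False (r U q)=False r=False q=False X(q)=True
s_3={q,s}: ((r U q) & X(q))=True (r U q)=True r=False q=True X(q)=True
s_4={p,q}: ((r U q) & X(q))=True (r U q)=True r=False q=True X(q)=True
s_5={q,r}: ((r U q) & X(q))=False (r U q)=True r=True q=True X(q)=False
s_6={}: ((r U q) & X(q))=False (r U q)=False r=False q=False X(q)=False
s_7={p,r}: ((r U q) & X(q))=False (r U q)=False r=True q=False X(q)=False
Evaluating at position 3: result = True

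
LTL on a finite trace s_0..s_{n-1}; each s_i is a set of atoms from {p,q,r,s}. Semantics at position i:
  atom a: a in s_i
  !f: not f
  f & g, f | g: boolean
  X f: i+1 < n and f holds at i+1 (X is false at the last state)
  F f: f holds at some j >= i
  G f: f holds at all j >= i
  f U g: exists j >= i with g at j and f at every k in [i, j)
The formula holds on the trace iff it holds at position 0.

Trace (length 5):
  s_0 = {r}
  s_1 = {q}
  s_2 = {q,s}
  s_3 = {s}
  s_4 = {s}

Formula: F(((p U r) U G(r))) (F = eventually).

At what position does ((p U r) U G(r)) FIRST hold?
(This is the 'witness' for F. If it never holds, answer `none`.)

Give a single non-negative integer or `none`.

Answer: none

Derivation:
s_0={r}: ((p U r) U G(r))=False (p U r)=True p=False r=True G(r)=False
s_1={q}: ((p U r) U G(r))=False (p U r)=False p=False r=False G(r)=False
s_2={q,s}: ((p U r) U G(r))=False (p U r)=False p=False r=False G(r)=False
s_3={s}: ((p U r) U G(r))=False (p U r)=False p=False r=False G(r)=False
s_4={s}: ((p U r) U G(r))=False (p U r)=False p=False r=False G(r)=False
F(((p U r) U G(r))) does not hold (no witness exists).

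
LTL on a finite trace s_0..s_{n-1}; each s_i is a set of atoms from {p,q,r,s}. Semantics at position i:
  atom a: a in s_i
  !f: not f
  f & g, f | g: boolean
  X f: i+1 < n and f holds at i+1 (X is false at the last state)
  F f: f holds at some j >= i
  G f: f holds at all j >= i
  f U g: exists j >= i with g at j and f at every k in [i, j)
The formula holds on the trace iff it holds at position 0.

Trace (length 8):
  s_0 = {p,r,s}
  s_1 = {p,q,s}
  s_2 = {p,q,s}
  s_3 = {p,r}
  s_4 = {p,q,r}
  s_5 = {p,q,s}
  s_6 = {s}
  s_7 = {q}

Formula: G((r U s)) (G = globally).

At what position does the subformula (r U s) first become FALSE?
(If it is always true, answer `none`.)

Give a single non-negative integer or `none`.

s_0={p,r,s}: (r U s)=True r=True s=True
s_1={p,q,s}: (r U s)=True r=False s=True
s_2={p,q,s}: (r U s)=True r=False s=True
s_3={p,r}: (r U s)=True r=True s=False
s_4={p,q,r}: (r U s)=True r=True s=False
s_5={p,q,s}: (r U s)=True r=False s=True
s_6={s}: (r U s)=True r=False s=True
s_7={q}: (r U s)=False r=False s=False
G((r U s)) holds globally = False
First violation at position 7.

Answer: 7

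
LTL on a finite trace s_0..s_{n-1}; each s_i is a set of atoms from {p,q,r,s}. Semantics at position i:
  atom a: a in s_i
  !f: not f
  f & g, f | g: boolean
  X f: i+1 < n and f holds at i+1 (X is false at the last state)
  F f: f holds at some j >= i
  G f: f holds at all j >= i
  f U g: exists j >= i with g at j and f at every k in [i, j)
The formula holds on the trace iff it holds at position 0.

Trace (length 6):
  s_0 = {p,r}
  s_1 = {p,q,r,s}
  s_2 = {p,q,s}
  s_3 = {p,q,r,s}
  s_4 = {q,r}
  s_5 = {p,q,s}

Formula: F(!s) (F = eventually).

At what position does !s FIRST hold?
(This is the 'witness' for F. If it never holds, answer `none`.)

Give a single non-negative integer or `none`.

s_0={p,r}: !s=True s=False
s_1={p,q,r,s}: !s=False s=True
s_2={p,q,s}: !s=False s=True
s_3={p,q,r,s}: !s=False s=True
s_4={q,r}: !s=True s=False
s_5={p,q,s}: !s=False s=True
F(!s) holds; first witness at position 0.

Answer: 0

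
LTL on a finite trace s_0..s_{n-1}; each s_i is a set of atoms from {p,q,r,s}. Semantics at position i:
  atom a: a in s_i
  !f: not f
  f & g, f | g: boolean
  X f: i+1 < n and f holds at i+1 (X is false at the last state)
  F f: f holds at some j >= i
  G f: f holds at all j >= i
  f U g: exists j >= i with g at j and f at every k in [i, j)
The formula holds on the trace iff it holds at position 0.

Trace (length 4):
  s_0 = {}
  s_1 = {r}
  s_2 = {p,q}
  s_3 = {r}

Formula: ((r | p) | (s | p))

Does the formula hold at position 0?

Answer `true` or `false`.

Answer: false

Derivation:
s_0={}: ((r | p) | (s | p))=False (r | p)=False r=False p=False (s | p)=False s=False
s_1={r}: ((r | p) | (s | p))=True (r | p)=True r=True p=False (s | p)=False s=False
s_2={p,q}: ((r | p) | (s | p))=True (r | p)=True r=False p=True (s | p)=True s=False
s_3={r}: ((r | p) | (s | p))=True (r | p)=True r=True p=False (s | p)=False s=False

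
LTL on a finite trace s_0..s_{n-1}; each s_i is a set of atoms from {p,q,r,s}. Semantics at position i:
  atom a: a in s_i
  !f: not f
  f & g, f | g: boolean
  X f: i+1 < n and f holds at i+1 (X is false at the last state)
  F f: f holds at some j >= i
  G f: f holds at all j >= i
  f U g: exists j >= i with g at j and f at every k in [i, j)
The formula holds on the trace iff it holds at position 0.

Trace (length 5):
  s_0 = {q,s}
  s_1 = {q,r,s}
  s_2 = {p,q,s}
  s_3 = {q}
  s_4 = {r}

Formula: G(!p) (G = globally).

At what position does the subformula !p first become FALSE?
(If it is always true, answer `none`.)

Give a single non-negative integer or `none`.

s_0={q,s}: !p=True p=False
s_1={q,r,s}: !p=True p=False
s_2={p,q,s}: !p=False p=True
s_3={q}: !p=True p=False
s_4={r}: !p=True p=False
G(!p) holds globally = False
First violation at position 2.

Answer: 2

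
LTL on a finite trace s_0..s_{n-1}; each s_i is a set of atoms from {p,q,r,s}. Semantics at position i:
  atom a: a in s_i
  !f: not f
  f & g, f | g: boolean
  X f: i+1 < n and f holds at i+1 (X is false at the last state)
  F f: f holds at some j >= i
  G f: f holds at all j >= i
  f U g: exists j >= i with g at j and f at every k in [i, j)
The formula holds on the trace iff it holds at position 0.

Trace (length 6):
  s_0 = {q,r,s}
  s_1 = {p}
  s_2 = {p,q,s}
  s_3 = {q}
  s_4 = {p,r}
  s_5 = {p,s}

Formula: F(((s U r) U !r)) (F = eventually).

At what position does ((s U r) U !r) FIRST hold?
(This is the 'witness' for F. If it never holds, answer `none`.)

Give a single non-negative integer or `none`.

Answer: 0

Derivation:
s_0={q,r,s}: ((s U r) U !r)=True (s U r)=True s=True r=True !r=False
s_1={p}: ((s U r) U !r)=True (s U r)=False s=False r=False !r=True
s_2={p,q,s}: ((s U r) U !r)=True (s U r)=False s=True r=False !r=True
s_3={q}: ((s U r) U !r)=True (s U r)=False s=False r=False !r=True
s_4={p,r}: ((s U r) U !r)=True (s U r)=True s=False r=True !r=False
s_5={p,s}: ((s U r) U !r)=True (s U r)=False s=True r=False !r=True
F(((s U r) U !r)) holds; first witness at position 0.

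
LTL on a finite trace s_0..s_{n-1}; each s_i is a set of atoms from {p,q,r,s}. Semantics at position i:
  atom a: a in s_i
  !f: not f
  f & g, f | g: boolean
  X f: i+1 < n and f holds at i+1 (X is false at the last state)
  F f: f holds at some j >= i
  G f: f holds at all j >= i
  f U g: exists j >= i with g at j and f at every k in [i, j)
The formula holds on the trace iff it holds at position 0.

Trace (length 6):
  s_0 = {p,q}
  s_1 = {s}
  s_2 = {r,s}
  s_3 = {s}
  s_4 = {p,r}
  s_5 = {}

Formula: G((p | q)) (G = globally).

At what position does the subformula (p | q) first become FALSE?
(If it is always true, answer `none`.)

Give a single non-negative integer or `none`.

s_0={p,q}: (p | q)=True p=True q=True
s_1={s}: (p | q)=False p=False q=False
s_2={r,s}: (p | q)=False p=False q=False
s_3={s}: (p | q)=False p=False q=False
s_4={p,r}: (p | q)=True p=True q=False
s_5={}: (p | q)=False p=False q=False
G((p | q)) holds globally = False
First violation at position 1.

Answer: 1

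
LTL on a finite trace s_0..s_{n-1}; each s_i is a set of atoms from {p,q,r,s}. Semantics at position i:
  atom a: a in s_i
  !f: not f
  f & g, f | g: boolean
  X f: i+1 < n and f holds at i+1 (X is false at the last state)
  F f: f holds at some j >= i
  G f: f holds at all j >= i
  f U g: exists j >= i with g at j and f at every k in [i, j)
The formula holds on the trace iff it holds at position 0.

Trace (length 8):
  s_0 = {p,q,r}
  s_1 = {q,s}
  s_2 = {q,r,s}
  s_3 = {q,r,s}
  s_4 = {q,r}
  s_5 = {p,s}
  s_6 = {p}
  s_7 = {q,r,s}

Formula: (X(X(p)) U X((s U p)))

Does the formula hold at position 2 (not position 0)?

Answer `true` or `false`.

Answer: false

Derivation:
s_0={p,q,r}: (X(X(p)) U X((s U p)))=False X(X(p))=False X(p)=False p=True X((s U p))=False (s U p)=True s=False
s_1={q,s}: (X(X(p)) U X((s U p)))=False X(X(p))=False X(p)=False p=False X((s U p))=False (s U p)=False s=True
s_2={q,r,s}: (X(X(p)) U X((s U p)))=False X(X(p))=False X(p)=False p=False X((s U p))=False (s U p)=False s=True
s_3={q,r,s}: (X(X(p)) U X((s U p)))=True X(X(p))=True X(p)=False p=False X((s U p))=False (s U p)=False s=True
s_4={q,r}: (X(X(p)) U X((s U p)))=True X(X(p))=True X(p)=True p=False X((s U p))=True (s U p)=False s=False
s_5={p,s}: (X(X(p)) U X((s U p)))=True X(X(p))=False X(p)=True p=True X((s U p))=True (s U p)=True s=True
s_6={p}: (X(X(p)) U X((s U p)))=False X(X(p))=False X(p)=False p=True X((s U p))=False (s U p)=True s=False
s_7={q,r,s}: (X(X(p)) U X((s U p)))=False X(X(p))=False X(p)=False p=False X((s U p))=False (s U p)=False s=True
Evaluating at position 2: result = False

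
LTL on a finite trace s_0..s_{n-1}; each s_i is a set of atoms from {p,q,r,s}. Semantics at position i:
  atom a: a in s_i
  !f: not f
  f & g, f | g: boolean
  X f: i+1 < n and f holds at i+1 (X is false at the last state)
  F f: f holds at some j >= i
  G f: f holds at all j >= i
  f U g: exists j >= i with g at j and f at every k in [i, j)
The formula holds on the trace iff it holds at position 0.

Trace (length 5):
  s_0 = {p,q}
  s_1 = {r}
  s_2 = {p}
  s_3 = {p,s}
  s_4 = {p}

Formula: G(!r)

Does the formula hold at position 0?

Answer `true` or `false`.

Answer: false

Derivation:
s_0={p,q}: G(!r)=False !r=True r=False
s_1={r}: G(!r)=False !r=False r=True
s_2={p}: G(!r)=True !r=True r=False
s_3={p,s}: G(!r)=True !r=True r=False
s_4={p}: G(!r)=True !r=True r=False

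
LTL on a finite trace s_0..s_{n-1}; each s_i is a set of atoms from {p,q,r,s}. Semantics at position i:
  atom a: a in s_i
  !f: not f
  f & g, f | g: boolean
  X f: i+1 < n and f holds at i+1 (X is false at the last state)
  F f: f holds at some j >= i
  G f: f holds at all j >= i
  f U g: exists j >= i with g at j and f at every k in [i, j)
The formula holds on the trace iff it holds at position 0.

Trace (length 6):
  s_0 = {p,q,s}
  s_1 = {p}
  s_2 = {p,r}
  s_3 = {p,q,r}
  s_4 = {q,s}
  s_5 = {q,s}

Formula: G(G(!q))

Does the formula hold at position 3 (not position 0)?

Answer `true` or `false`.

s_0={p,q,s}: G(G(!q))=False G(!q)=False !q=False q=True
s_1={p}: G(G(!q))=False G(!q)=False !q=True q=False
s_2={p,r}: G(G(!q))=False G(!q)=False !q=True q=False
s_3={p,q,r}: G(G(!q))=False G(!q)=False !q=False q=True
s_4={q,s}: G(G(!q))=False G(!q)=False !q=False q=True
s_5={q,s}: G(G(!q))=False G(!q)=False !q=False q=True
Evaluating at position 3: result = False

Answer: false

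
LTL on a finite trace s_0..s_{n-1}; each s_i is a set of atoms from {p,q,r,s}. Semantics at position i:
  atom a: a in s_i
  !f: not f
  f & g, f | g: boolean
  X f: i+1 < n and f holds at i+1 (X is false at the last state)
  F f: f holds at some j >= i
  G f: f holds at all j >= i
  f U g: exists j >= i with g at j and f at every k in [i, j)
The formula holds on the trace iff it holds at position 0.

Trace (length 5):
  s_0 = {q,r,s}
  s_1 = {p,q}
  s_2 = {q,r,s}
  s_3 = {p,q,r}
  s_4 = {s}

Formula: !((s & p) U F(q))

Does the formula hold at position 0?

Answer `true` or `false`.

s_0={q,r,s}: !((s & p) U F(q))=False ((s & p) U F(q))=True (s & p)=False s=True p=False F(q)=True q=True
s_1={p,q}: !((s & p) U F(q))=False ((s & p) U F(q))=True (s & p)=False s=False p=True F(q)=True q=True
s_2={q,r,s}: !((s & p) U F(q))=False ((s & p) U F(q))=True (s & p)=False s=True p=False F(q)=True q=True
s_3={p,q,r}: !((s & p) U F(q))=False ((s & p) U F(q))=True (s & p)=False s=False p=True F(q)=True q=True
s_4={s}: !((s & p) U F(q))=True ((s & p) U F(q))=False (s & p)=False s=True p=False F(q)=False q=False

Answer: false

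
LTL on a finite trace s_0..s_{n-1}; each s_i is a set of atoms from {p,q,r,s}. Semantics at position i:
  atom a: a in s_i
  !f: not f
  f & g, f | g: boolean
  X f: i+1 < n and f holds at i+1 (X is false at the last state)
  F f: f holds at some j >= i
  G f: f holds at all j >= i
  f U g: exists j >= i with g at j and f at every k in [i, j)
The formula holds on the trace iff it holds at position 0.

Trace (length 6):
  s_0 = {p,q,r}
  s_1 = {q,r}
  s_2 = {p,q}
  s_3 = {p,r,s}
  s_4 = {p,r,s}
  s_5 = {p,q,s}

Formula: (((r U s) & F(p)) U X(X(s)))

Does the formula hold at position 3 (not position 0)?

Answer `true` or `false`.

s_0={p,q,r}: (((r U s) & F(p)) U X(X(s)))=False ((r U s) & F(p))=False (r U s)=False r=True s=False F(p)=True p=True X(X(s))=False X(s)=False
s_1={q,r}: (((r U s) & F(p)) U X(X(s)))=True ((r U s) & F(p))=False (r U s)=False r=True s=False F(p)=True p=False X(X(s))=True X(s)=False
s_2={p,q}: (((r U s) & F(p)) U X(X(s)))=True ((r U s) & F(p))=False (r U s)=False r=False s=False F(p)=True p=True X(X(s))=True X(s)=True
s_3={p,r,s}: (((r U s) & F(p)) U X(X(s)))=True ((r U s) & F(p))=True (r U s)=True r=True s=True F(p)=True p=True X(X(s))=True X(s)=True
s_4={p,r,s}: (((r U s) & F(p)) U X(X(s)))=False ((r U s) & F(p))=True (r U s)=True r=True s=True F(p)=True p=True X(X(s))=False X(s)=True
s_5={p,q,s}: (((r U s) & F(p)) U X(X(s)))=False ((r U s) & F(p))=True (r U s)=True r=False s=True F(p)=True p=True X(X(s))=False X(s)=False
Evaluating at position 3: result = True

Answer: true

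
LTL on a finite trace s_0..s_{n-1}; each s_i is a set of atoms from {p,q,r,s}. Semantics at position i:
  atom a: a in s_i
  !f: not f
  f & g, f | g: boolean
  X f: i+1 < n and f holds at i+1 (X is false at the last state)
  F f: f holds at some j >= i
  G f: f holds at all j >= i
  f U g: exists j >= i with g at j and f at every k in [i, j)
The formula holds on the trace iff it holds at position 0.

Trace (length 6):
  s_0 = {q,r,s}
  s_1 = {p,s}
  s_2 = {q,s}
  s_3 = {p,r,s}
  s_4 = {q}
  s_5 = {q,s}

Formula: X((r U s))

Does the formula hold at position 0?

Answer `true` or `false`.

Answer: true

Derivation:
s_0={q,r,s}: X((r U s))=True (r U s)=True r=True s=True
s_1={p,s}: X((r U s))=True (r U s)=True r=False s=True
s_2={q,s}: X((r U s))=True (r U s)=True r=False s=True
s_3={p,r,s}: X((r U s))=False (r U s)=True r=True s=True
s_4={q}: X((r U s))=True (r U s)=False r=False s=False
s_5={q,s}: X((r U s))=False (r U s)=True r=False s=True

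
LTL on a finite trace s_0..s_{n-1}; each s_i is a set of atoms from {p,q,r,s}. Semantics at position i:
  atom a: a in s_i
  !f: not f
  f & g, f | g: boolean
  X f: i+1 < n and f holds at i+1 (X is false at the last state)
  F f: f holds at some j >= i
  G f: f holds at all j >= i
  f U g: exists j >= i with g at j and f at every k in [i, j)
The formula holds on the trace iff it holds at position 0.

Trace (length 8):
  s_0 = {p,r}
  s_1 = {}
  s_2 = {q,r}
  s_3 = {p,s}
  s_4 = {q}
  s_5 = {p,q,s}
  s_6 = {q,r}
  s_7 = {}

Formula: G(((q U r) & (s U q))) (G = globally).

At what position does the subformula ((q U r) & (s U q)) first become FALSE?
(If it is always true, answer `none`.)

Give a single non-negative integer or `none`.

Answer: 0

Derivation:
s_0={p,r}: ((q U r) & (s U q))=False (q U r)=True q=False r=True (s U q)=False s=False
s_1={}: ((q U r) & (s U q))=False (q U r)=False q=False r=False (s U q)=False s=False
s_2={q,r}: ((q U r) & (s U q))=True (q U r)=True q=True r=True (s U q)=True s=False
s_3={p,s}: ((q U r) & (s U q))=False (q U r)=False q=False r=False (s U q)=True s=True
s_4={q}: ((q U r) & (s U q))=True (q U r)=True q=True r=False (s U q)=True s=False
s_5={p,q,s}: ((q U r) & (s U q))=True (q U r)=True q=True r=False (s U q)=True s=True
s_6={q,r}: ((q U r) & (s U q))=True (q U r)=True q=True r=True (s U q)=True s=False
s_7={}: ((q U r) & (s U q))=False (q U r)=False q=False r=False (s U q)=False s=False
G(((q U r) & (s U q))) holds globally = False
First violation at position 0.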